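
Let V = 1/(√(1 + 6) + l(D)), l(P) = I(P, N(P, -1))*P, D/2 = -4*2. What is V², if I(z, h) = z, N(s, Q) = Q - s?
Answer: (256 + √7)⁻² ≈ 1.4948e-5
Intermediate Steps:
D = -16 (D = 2*(-4*2) = 2*(-8) = -16)
l(P) = P² (l(P) = P*P = P²)
V = 1/(256 + √7) (V = 1/(√(1 + 6) + (-16)²) = 1/(√7 + 256) = 1/(256 + √7) ≈ 0.0038663)
V² = (256/65529 - √7/65529)²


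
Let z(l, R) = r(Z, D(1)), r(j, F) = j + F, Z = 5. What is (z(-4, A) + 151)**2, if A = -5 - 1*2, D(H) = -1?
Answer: 24025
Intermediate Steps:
A = -7 (A = -5 - 2 = -7)
r(j, F) = F + j
z(l, R) = 4 (z(l, R) = -1 + 5 = 4)
(z(-4, A) + 151)**2 = (4 + 151)**2 = 155**2 = 24025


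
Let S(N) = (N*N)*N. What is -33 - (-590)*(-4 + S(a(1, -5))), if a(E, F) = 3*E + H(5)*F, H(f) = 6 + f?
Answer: -82961113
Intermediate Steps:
a(E, F) = 3*E + 11*F (a(E, F) = 3*E + (6 + 5)*F = 3*E + 11*F)
S(N) = N**3 (S(N) = N**2*N = N**3)
-33 - (-590)*(-4 + S(a(1, -5))) = -33 - (-590)*(-4 + (3*1 + 11*(-5))**3) = -33 - (-590)*(-4 + (3 - 55)**3) = -33 - (-590)*(-4 + (-52)**3) = -33 - (-590)*(-4 - 140608) = -33 - (-590)*(-140612) = -33 - 118*703060 = -33 - 82961080 = -82961113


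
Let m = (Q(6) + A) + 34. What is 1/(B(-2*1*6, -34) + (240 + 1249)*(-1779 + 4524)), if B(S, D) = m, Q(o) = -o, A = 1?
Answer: 1/4087334 ≈ 2.4466e-7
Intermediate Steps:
m = 29 (m = (-1*6 + 1) + 34 = (-6 + 1) + 34 = -5 + 34 = 29)
B(S, D) = 29
1/(B(-2*1*6, -34) + (240 + 1249)*(-1779 + 4524)) = 1/(29 + (240 + 1249)*(-1779 + 4524)) = 1/(29 + 1489*2745) = 1/(29 + 4087305) = 1/4087334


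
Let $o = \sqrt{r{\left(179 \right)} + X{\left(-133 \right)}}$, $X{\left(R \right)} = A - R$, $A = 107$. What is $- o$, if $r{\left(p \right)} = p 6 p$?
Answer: $- \sqrt{192486} \approx -438.73$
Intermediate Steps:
$r{\left(p \right)} = 6 p^{2}$ ($r{\left(p \right)} = 6 p p = 6 p^{2}$)
$X{\left(R \right)} = 107 - R$
$o = \sqrt{192486}$ ($o = \sqrt{6 \cdot 179^{2} + \left(107 - -133\right)} = \sqrt{6 \cdot 32041 + \left(107 + 133\right)} = \sqrt{192246 + 240} = \sqrt{192486} \approx 438.73$)
$- o = - \sqrt{192486}$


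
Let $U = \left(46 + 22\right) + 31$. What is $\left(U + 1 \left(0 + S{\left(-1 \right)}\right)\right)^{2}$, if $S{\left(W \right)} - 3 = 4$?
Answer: $11236$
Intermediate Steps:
$S{\left(W \right)} = 7$ ($S{\left(W \right)} = 3 + 4 = 7$)
$U = 99$ ($U = 68 + 31 = 99$)
$\left(U + 1 \left(0 + S{\left(-1 \right)}\right)\right)^{2} = \left(99 + 1 \left(0 + 7\right)\right)^{2} = \left(99 + 1 \cdot 7\right)^{2} = \left(99 + 7\right)^{2} = 106^{2} = 11236$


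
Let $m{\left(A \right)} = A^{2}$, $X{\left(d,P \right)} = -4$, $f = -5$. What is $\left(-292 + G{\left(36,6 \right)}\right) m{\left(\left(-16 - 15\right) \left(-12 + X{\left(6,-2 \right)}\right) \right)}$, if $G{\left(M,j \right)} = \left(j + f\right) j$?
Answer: $-70360576$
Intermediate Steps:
$G{\left(M,j \right)} = j \left(-5 + j\right)$ ($G{\left(M,j \right)} = \left(j - 5\right) j = \left(-5 + j\right) j = j \left(-5 + j\right)$)
$\left(-292 + G{\left(36,6 \right)}\right) m{\left(\left(-16 - 15\right) \left(-12 + X{\left(6,-2 \right)}\right) \right)} = \left(-292 + 6 \left(-5 + 6\right)\right) \left(\left(-16 - 15\right) \left(-12 - 4\right)\right)^{2} = \left(-292 + 6 \cdot 1\right) \left(\left(-31\right) \left(-16\right)\right)^{2} = \left(-292 + 6\right) 496^{2} = \left(-286\right) 246016 = -70360576$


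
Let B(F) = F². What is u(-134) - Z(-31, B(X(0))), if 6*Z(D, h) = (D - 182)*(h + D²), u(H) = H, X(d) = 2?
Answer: 68247/2 ≈ 34124.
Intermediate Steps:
Z(D, h) = (-182 + D)*(h + D²)/6 (Z(D, h) = ((D - 182)*(h + D²))/6 = ((-182 + D)*(h + D²))/6 = (-182 + D)*(h + D²)/6)
u(-134) - Z(-31, B(X(0))) = -134 - (-91/3*2² - 91/3*(-31)² + (⅙)*(-31)³ + (⅙)*(-31)*2²) = -134 - (-91/3*4 - 91/3*961 + (⅙)*(-29791) + (⅙)*(-31)*4) = -134 - (-364/3 - 87451/3 - 29791/6 - 62/3) = -134 - 1*(-68515/2) = -134 + 68515/2 = 68247/2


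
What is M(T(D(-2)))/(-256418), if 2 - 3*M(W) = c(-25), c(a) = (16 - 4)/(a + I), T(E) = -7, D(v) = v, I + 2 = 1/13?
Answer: -214/67309725 ≈ -3.1793e-6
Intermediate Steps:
I = -25/13 (I = -2 + 1/13 = -25/13 ≈ -1.9231)
c(a) = 12/(-25/13 + a) (c(a) = (16 - 4)/(a - 25/13) = 12/(-25/13 + a))
M(W) = 428/525 (M(W) = ⅔ - 52/(-25 + 13*(-25)) = ⅔ - 52/(-25 - 325) = ⅔ - 52/(-350) = ⅔ - 52*(-1)/350 = ⅔ - ⅓*(-78/175) = ⅔ + 26/175 = 428/525)
M(T(D(-2)))/(-256418) = (428/525)/(-256418) = (428/525)*(-1/256418) = -214/67309725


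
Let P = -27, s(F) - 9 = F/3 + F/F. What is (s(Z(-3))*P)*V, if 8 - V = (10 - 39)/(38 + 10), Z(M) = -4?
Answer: -16107/8 ≈ -2013.4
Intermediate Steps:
s(F) = 10 + F/3 (s(F) = 9 + (F/3 + F/F) = 9 + (F*(⅓) + 1) = 9 + (F/3 + 1) = 9 + (1 + F/3) = 10 + F/3)
V = 413/48 (V = 8 - (10 - 39)/(38 + 10) = 8 - (-29)/48 = 8 - 1*(-29/48) = 8 + 29/48 = 413/48 ≈ 8.6042)
(s(Z(-3))*P)*V = ((10 + (⅓)*(-4))*(-27))*(413/48) = ((10 - 4/3)*(-27))*(413/48) = ((26/3)*(-27))*(413/48) = -234*413/48 = -16107/8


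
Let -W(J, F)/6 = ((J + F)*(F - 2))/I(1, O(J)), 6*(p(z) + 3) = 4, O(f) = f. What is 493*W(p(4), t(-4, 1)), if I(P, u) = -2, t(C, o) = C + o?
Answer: 39440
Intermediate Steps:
p(z) = -7/3 (p(z) = -3 + (⅙)*4 = -3 + ⅔ = -7/3)
W(J, F) = 3*(-2 + F)*(F + J) (W(J, F) = -6*(J + F)*(F - 2)/(-2) = -6*(F + J)*(-2 + F)*(-1)/2 = -6*(-2 + F)*(F + J)*(-1)/2 = -(-3)*(-2 + F)*(F + J) = 3*(-2 + F)*(F + J))
493*W(p(4), t(-4, 1)) = 493*(-6*(-4 + 1) - 6*(-7/3) + 3*(-4 + 1)² + 3*(-4 + 1)*(-7/3)) = 493*(-6*(-3) + 14 + 3*(-3)² + 3*(-3)*(-7/3)) = 493*(18 + 14 + 3*9 + 21) = 493*(18 + 14 + 27 + 21) = 493*80 = 39440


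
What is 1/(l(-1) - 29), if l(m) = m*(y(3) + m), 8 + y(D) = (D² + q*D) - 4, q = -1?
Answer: -1/22 ≈ -0.045455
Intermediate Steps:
y(D) = -12 + D² - D (y(D) = -8 + ((D² - D) - 4) = -8 + (-4 + D² - D) = -12 + D² - D)
l(m) = m*(-6 + m) (l(m) = m*((-12 + 3² - 1*3) + m) = m*((-12 + 9 - 3) + m) = m*(-6 + m))
1/(l(-1) - 29) = 1/(-(-6 - 1) - 29) = 1/(-1*(-7) - 29) = 1/(7 - 29) = 1/(-22) = -1/22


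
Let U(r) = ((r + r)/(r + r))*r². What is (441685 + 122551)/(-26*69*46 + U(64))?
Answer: -141059/19607 ≈ -7.1943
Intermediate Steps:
U(r) = r² (U(r) = ((2*r)/((2*r)))*r² = ((2*r)*(1/(2*r)))*r² = 1*r² = r²)
(441685 + 122551)/(-26*69*46 + U(64)) = (441685 + 122551)/(-26*69*46 + 64²) = 564236/(-1794*46 + 4096) = 564236/(-82524 + 4096) = 564236/(-78428) = 564236*(-1/78428) = -141059/19607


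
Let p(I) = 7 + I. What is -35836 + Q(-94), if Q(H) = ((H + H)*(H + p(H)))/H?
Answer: -36198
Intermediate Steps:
Q(H) = 14 + 4*H (Q(H) = ((H + H)*(H + (7 + H)))/H = ((2*H)*(7 + 2*H))/H = (2*H*(7 + 2*H))/H = 14 + 4*H)
-35836 + Q(-94) = -35836 + (14 + 4*(-94)) = -35836 + (14 - 376) = -35836 - 362 = -36198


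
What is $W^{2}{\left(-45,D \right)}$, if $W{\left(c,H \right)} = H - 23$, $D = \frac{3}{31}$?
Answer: $\frac{504100}{961} \approx 524.56$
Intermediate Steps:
$D = \frac{3}{31}$ ($D = 3 \cdot \frac{1}{31} = \frac{3}{31} \approx 0.096774$)
$W{\left(c,H \right)} = -23 + H$ ($W{\left(c,H \right)} = H - 23 = -23 + H$)
$W^{2}{\left(-45,D \right)} = \left(-23 + \frac{3}{31}\right)^{2} = \left(- \frac{710}{31}\right)^{2} = \frac{504100}{961}$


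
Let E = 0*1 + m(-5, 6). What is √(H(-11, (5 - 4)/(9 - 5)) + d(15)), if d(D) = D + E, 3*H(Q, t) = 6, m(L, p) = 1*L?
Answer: 2*√3 ≈ 3.4641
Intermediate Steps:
m(L, p) = L
E = -5 (E = 0*1 - 5 = 0 - 5 = -5)
H(Q, t) = 2 (H(Q, t) = (⅓)*6 = 2)
d(D) = -5 + D (d(D) = D - 5 = -5 + D)
√(H(-11, (5 - 4)/(9 - 5)) + d(15)) = √(2 + (-5 + 15)) = √(2 + 10) = √12 = 2*√3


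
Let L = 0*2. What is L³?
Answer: 0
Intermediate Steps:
L = 0
L³ = 0³ = 0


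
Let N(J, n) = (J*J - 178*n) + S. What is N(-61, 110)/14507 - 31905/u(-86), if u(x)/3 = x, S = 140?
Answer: 152930111/1247602 ≈ 122.58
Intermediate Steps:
N(J, n) = 140 + J**2 - 178*n (N(J, n) = (J*J - 178*n) + 140 = (J**2 - 178*n) + 140 = 140 + J**2 - 178*n)
u(x) = 3*x
N(-61, 110)/14507 - 31905/u(-86) = (140 + (-61)**2 - 178*110)/14507 - 31905/(3*(-86)) = (140 + 3721 - 19580)*(1/14507) - 31905/(-258) = -15719*1/14507 - 31905*(-1/258) = -15719/14507 + 10635/86 = 152930111/1247602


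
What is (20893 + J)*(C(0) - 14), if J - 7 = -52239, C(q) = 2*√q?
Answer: 438746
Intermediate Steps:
J = -52232 (J = 7 - 52239 = -52232)
(20893 + J)*(C(0) - 14) = (20893 - 52232)*(2*√0 - 14) = -31339*(2*0 - 14) = -31339*(0 - 14) = -31339*(-14) = 438746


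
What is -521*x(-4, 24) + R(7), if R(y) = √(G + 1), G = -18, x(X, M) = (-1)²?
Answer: -521 + I*√17 ≈ -521.0 + 4.1231*I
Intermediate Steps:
x(X, M) = 1
R(y) = I*√17 (R(y) = √(-18 + 1) = √(-17) = I*√17)
-521*x(-4, 24) + R(7) = -521*1 + I*√17 = -521 + I*√17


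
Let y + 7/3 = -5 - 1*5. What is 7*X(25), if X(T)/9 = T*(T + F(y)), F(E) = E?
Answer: 19950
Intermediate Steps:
y = -37/3 (y = -7/3 + (-5 - 1*5) = -7/3 + (-5 - 5) = -7/3 - 10 = -37/3 ≈ -12.333)
X(T) = 9*T*(-37/3 + T) (X(T) = 9*(T*(T - 37/3)) = 9*(T*(-37/3 + T)) = 9*T*(-37/3 + T))
7*X(25) = 7*(3*25*(-37 + 3*25)) = 7*(3*25*(-37 + 75)) = 7*(3*25*38) = 7*2850 = 19950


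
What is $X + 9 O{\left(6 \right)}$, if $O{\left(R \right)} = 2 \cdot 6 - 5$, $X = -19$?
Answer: $44$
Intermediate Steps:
$O{\left(R \right)} = 7$ ($O{\left(R \right)} = 12 - 5 = 7$)
$X + 9 O{\left(6 \right)} = -19 + 9 \cdot 7 = -19 + 63 = 44$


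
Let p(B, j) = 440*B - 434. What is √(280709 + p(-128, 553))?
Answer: √223955 ≈ 473.24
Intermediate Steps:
p(B, j) = -434 + 440*B
√(280709 + p(-128, 553)) = √(280709 + (-434 + 440*(-128))) = √(280709 + (-434 - 56320)) = √(280709 - 56754) = √223955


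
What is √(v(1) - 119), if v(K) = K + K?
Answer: 3*I*√13 ≈ 10.817*I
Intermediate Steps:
v(K) = 2*K
√(v(1) - 119) = √(2*1 - 119) = √(2 - 119) = √(-117) = 3*I*√13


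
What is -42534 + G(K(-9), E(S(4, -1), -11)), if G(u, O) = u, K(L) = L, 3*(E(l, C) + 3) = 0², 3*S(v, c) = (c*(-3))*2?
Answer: -42543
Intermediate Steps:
S(v, c) = -2*c (S(v, c) = ((c*(-3))*2)/3 = (-3*c*2)/3 = (-6*c)/3 = -2*c)
E(l, C) = -3 (E(l, C) = -3 + (⅓)*0² = -3 + (⅓)*0 = -3 + 0 = -3)
-42534 + G(K(-9), E(S(4, -1), -11)) = -42534 - 9 = -42543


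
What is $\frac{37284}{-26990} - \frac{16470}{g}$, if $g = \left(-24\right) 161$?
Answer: $\frac{25038327}{8690780} \approx 2.881$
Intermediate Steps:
$g = -3864$
$\frac{37284}{-26990} - \frac{16470}{g} = \frac{37284}{-26990} - \frac{16470}{-3864} = 37284 \left(- \frac{1}{26990}\right) - - \frac{2745}{644} = - \frac{18642}{13495} + \frac{2745}{644} = \frac{25038327}{8690780}$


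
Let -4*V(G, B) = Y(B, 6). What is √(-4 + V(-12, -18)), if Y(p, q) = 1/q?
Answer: I*√582/12 ≈ 2.0104*I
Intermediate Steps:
V(G, B) = -1/24 (V(G, B) = -¼/6 = -¼*⅙ = -1/24)
√(-4 + V(-12, -18)) = √(-4 - 1/24) = √(-97/24) = I*√582/12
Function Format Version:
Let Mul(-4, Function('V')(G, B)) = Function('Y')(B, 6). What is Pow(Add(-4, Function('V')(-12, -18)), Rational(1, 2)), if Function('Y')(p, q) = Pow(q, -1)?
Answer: Mul(Rational(1, 12), I, Pow(582, Rational(1, 2))) ≈ Mul(2.0104, I)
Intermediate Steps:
Function('V')(G, B) = Rational(-1, 24) (Function('V')(G, B) = Mul(Rational(-1, 4), Pow(6, -1)) = Mul(Rational(-1, 4), Rational(1, 6)) = Rational(-1, 24))
Pow(Add(-4, Function('V')(-12, -18)), Rational(1, 2)) = Pow(Add(-4, Rational(-1, 24)), Rational(1, 2)) = Pow(Rational(-97, 24), Rational(1, 2)) = Mul(Rational(1, 12), I, Pow(582, Rational(1, 2)))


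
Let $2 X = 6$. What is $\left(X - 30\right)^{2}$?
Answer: $729$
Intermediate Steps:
$X = 3$ ($X = \frac{1}{2} \cdot 6 = 3$)
$\left(X - 30\right)^{2} = \left(3 - 30\right)^{2} = \left(-27\right)^{2} = 729$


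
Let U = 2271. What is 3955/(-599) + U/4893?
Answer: -5997162/976969 ≈ -6.1385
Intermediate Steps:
3955/(-599) + U/4893 = 3955/(-599) + 2271/4893 = 3955*(-1/599) + 2271*(1/4893) = -3955/599 + 757/1631 = -5997162/976969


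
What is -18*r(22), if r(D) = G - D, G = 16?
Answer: 108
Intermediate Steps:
r(D) = 16 - D
-18*r(22) = -18*(16 - 1*22) = -18*(16 - 22) = -18*(-6) = 108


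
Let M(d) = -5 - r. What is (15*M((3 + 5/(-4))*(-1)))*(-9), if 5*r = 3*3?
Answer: 918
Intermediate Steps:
r = 9/5 (r = (3*3)/5 = (1/5)*9 = 9/5 ≈ 1.8000)
M(d) = -34/5 (M(d) = -5 - 1*9/5 = -5 - 9/5 = -34/5)
(15*M((3 + 5/(-4))*(-1)))*(-9) = (15*(-34/5))*(-9) = -102*(-9) = 918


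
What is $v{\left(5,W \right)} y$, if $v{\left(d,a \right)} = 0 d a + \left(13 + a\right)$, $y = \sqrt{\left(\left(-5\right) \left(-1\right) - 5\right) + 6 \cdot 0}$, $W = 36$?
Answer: $0$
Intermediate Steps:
$y = 0$ ($y = \sqrt{\left(5 - 5\right) + 0} = \sqrt{0 + 0} = \sqrt{0} = 0$)
$v{\left(d,a \right)} = 13 + a$ ($v{\left(d,a \right)} = 0 a + \left(13 + a\right) = 0 + \left(13 + a\right) = 13 + a$)
$v{\left(5,W \right)} y = \left(13 + 36\right) 0 = 49 \cdot 0 = 0$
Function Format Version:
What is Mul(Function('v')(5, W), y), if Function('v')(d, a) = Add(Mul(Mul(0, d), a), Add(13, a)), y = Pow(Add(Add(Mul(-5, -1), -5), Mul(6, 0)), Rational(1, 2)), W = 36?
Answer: 0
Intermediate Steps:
y = 0 (y = Pow(Add(Add(5, -5), 0), Rational(1, 2)) = Pow(Add(0, 0), Rational(1, 2)) = Pow(0, Rational(1, 2)) = 0)
Function('v')(d, a) = Add(13, a) (Function('v')(d, a) = Add(Mul(0, a), Add(13, a)) = Add(0, Add(13, a)) = Add(13, a))
Mul(Function('v')(5, W), y) = Mul(Add(13, 36), 0) = Mul(49, 0) = 0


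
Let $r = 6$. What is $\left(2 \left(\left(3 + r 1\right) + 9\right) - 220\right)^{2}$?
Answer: $33856$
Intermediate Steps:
$\left(2 \left(\left(3 + r 1\right) + 9\right) - 220\right)^{2} = \left(2 \left(\left(3 + 6 \cdot 1\right) + 9\right) - 220\right)^{2} = \left(2 \left(\left(3 + 6\right) + 9\right) - 220\right)^{2} = \left(2 \left(9 + 9\right) - 220\right)^{2} = \left(2 \cdot 18 - 220\right)^{2} = \left(36 - 220\right)^{2} = \left(-184\right)^{2} = 33856$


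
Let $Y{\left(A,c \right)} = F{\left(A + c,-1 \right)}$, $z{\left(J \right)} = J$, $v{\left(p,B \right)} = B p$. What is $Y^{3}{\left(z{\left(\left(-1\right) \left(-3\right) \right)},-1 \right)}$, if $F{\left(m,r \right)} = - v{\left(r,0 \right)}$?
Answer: $0$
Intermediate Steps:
$F{\left(m,r \right)} = 0$ ($F{\left(m,r \right)} = - 0 r = \left(-1\right) 0 = 0$)
$Y{\left(A,c \right)} = 0$
$Y^{3}{\left(z{\left(\left(-1\right) \left(-3\right) \right)},-1 \right)} = 0^{3} = 0$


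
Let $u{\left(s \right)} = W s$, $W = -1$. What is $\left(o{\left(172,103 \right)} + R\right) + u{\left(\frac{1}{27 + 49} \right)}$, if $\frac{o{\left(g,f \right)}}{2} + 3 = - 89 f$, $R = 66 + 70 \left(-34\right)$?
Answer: $- \frac{1569705}{76} \approx -20654.0$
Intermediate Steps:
$R = -2314$ ($R = 66 - 2380 = -2314$)
$o{\left(g,f \right)} = -6 - 178 f$ ($o{\left(g,f \right)} = -6 + 2 \left(- 89 f\right) = -6 - 178 f$)
$u{\left(s \right)} = - s$
$\left(o{\left(172,103 \right)} + R\right) + u{\left(\frac{1}{27 + 49} \right)} = \left(\left(-6 - 18334\right) - 2314\right) - \frac{1}{27 + 49} = \left(\left(-6 - 18334\right) - 2314\right) - \frac{1}{76} = \left(-18340 - 2314\right) - \frac{1}{76} = -20654 - \frac{1}{76} = - \frac{1569705}{76}$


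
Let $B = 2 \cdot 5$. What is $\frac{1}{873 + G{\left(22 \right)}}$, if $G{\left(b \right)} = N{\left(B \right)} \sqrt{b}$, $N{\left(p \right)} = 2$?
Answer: $\frac{873}{762041} - \frac{2 \sqrt{22}}{762041} \approx 0.0011333$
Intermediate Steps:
$B = 10$
$G{\left(b \right)} = 2 \sqrt{b}$
$\frac{1}{873 + G{\left(22 \right)}} = \frac{1}{873 + 2 \sqrt{22}}$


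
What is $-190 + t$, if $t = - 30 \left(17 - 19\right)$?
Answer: $-130$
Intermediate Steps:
$t = 60$ ($t = \left(-30\right) \left(-2\right) = 60$)
$-190 + t = -190 + 60 = -130$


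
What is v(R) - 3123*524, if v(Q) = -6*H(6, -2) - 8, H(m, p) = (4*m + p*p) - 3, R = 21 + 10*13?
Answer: -1636610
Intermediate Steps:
R = 151 (R = 21 + 130 = 151)
H(m, p) = -3 + p² + 4*m (H(m, p) = (4*m + p²) - 3 = (p² + 4*m) - 3 = -3 + p² + 4*m)
v(Q) = -158 (v(Q) = -6*(-3 + (-2)² + 4*6) - 8 = -6*(-3 + 4 + 24) - 8 = -6*25 - 8 = -150 - 8 = -158)
v(R) - 3123*524 = -158 - 3123*524 = -158 - 1*1636452 = -158 - 1636452 = -1636610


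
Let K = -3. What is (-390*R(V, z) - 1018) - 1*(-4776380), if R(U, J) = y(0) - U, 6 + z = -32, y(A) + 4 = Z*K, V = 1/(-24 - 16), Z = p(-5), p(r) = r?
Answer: 19084249/4 ≈ 4.7711e+6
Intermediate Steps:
Z = -5
V = -1/40 (V = 1/(-40) = -1/40 ≈ -0.025000)
y(A) = 11 (y(A) = -4 - 5*(-3) = -4 + 15 = 11)
z = -38 (z = -6 - 32 = -38)
R(U, J) = 11 - U
(-390*R(V, z) - 1018) - 1*(-4776380) = (-390*(11 - 1*(-1/40)) - 1018) - 1*(-4776380) = (-390*(11 + 1/40) - 1018) + 4776380 = (-390*441/40 - 1018) + 4776380 = (-17199/4 - 1018) + 4776380 = -21271/4 + 4776380 = 19084249/4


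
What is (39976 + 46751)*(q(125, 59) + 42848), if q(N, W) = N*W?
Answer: 4355690121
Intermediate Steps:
(39976 + 46751)*(q(125, 59) + 42848) = (39976 + 46751)*(125*59 + 42848) = 86727*(7375 + 42848) = 86727*50223 = 4355690121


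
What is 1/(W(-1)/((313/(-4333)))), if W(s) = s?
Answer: 313/4333 ≈ 0.072236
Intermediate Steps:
1/(W(-1)/((313/(-4333)))) = 1/(-1/(313/(-4333))) = 1/(-1/(313*(-1/4333))) = 1/(-1/(-313/4333)) = 1/(-1*(-4333/313)) = 1/(4333/313) = 313/4333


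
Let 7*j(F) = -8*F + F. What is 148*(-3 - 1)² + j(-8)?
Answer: 2376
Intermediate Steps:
j(F) = -F (j(F) = (-8*F + F)/7 = (-7*F)/7 = -F)
148*(-3 - 1)² + j(-8) = 148*(-3 - 1)² - 1*(-8) = 148*(-4)² + 8 = 148*16 + 8 = 2368 + 8 = 2376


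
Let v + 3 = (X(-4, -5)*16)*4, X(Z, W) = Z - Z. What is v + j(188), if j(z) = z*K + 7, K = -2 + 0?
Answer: -372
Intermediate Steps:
K = -2
X(Z, W) = 0
j(z) = 7 - 2*z (j(z) = z*(-2) + 7 = -2*z + 7 = 7 - 2*z)
v = -3 (v = -3 + (0*16)*4 = -3 + 0*4 = -3 + 0 = -3)
v + j(188) = -3 + (7 - 2*188) = -3 + (7 - 376) = -3 - 369 = -372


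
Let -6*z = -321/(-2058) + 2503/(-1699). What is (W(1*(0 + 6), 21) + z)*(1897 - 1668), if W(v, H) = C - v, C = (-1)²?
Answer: -2551835165/2331028 ≈ -1094.7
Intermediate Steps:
C = 1
W(v, H) = 1 - v
z = 511755/2331028 (z = -(-321/(-2058) + 2503/(-1699))/6 = -(-321*(-1/2058) + 2503*(-1/1699))/6 = -(107/686 - 2503/1699)/6 = -⅙*(-1535265/1165514) = 511755/2331028 ≈ 0.21954)
(W(1*(0 + 6), 21) + z)*(1897 - 1668) = ((1 - (0 + 6)) + 511755/2331028)*(1897 - 1668) = ((1 - 6) + 511755/2331028)*229 = (-5 + 511755/2331028)*229 = -11143385/2331028*229 = -2551835165/2331028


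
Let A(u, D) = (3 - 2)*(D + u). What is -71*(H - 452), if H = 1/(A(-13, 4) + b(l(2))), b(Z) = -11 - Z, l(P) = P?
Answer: 706095/22 ≈ 32095.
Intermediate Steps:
A(u, D) = D + u (A(u, D) = 1*(D + u) = D + u)
H = -1/22 (H = 1/((4 - 13) + (-11 - 1*2)) = 1/(-9 + (-11 - 2)) = 1/(-9 - 13) = 1/(-22) = -1/22 ≈ -0.045455)
-71*(H - 452) = -71*(-1/22 - 452) = -71*(-9945/22) = 706095/22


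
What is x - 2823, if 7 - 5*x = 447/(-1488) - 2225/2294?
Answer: -258886703/91760 ≈ -2821.3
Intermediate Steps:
x = 151777/91760 (x = 7/5 - (447/(-1488) - 2225/2294)/5 = 7/5 - (447*(-1/1488) - 2225*1/2294)/5 = 7/5 - (-149/496 - 2225/2294)/5 = 7/5 - ⅕*(-23313/18352) = 7/5 + 23313/91760 = 151777/91760 ≈ 1.6541)
x - 2823 = 151777/91760 - 2823 = -258886703/91760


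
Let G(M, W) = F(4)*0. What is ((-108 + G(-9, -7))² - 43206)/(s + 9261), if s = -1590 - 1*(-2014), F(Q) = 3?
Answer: -31542/9685 ≈ -3.2568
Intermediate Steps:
G(M, W) = 0 (G(M, W) = 3*0 = 0)
s = 424 (s = -1590 + 2014 = 424)
((-108 + G(-9, -7))² - 43206)/(s + 9261) = ((-108 + 0)² - 43206)/(424 + 9261) = ((-108)² - 43206)/9685 = (11664 - 43206)*(1/9685) = -31542*1/9685 = -31542/9685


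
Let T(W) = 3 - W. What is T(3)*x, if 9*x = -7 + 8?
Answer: 0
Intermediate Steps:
x = ⅑ (x = (-7 + 8)/9 = (⅑)*1 = ⅑ ≈ 0.11111)
T(3)*x = (3 - 1*3)*(⅑) = (3 - 3)*(⅑) = 0*(⅑) = 0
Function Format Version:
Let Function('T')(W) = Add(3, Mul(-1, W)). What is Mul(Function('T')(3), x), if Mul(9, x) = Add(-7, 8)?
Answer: 0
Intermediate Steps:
x = Rational(1, 9) (x = Mul(Rational(1, 9), Add(-7, 8)) = Mul(Rational(1, 9), 1) = Rational(1, 9) ≈ 0.11111)
Mul(Function('T')(3), x) = Mul(Add(3, Mul(-1, 3)), Rational(1, 9)) = Mul(Add(3, -3), Rational(1, 9)) = Mul(0, Rational(1, 9)) = 0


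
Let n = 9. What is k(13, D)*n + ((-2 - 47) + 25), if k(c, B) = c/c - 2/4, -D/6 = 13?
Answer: -39/2 ≈ -19.500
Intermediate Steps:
D = -78 (D = -6*13 = -78)
k(c, B) = ½ (k(c, B) = 1 - 2*¼ = 1 - ½ = ½)
k(13, D)*n + ((-2 - 47) + 25) = (½)*9 + ((-2 - 47) + 25) = 9/2 + (-49 + 25) = 9/2 - 24 = -39/2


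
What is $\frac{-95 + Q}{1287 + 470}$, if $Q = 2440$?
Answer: $\frac{335}{251} \approx 1.3347$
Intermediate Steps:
$\frac{-95 + Q}{1287 + 470} = \frac{-95 + 2440}{1287 + 470} = \frac{2345}{1757} = 2345 \cdot \frac{1}{1757} = \frac{335}{251}$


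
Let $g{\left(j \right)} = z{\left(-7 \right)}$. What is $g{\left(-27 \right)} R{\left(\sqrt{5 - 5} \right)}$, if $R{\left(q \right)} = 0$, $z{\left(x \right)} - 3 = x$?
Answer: $0$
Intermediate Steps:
$z{\left(x \right)} = 3 + x$
$g{\left(j \right)} = -4$ ($g{\left(j \right)} = 3 - 7 = -4$)
$g{\left(-27 \right)} R{\left(\sqrt{5 - 5} \right)} = \left(-4\right) 0 = 0$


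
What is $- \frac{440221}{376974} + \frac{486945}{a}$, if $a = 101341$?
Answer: $\frac{138953168069}{38202922134} \approx 3.6372$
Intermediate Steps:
$- \frac{440221}{376974} + \frac{486945}{a} = - \frac{440221}{376974} + \frac{486945}{101341} = \frac{138953168069}{38202922134}$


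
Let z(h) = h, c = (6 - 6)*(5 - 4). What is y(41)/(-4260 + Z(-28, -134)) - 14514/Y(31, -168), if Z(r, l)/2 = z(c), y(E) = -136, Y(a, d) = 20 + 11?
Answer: -15456356/33015 ≈ -468.16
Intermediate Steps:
Y(a, d) = 31
c = 0 (c = 0*1 = 0)
Z(r, l) = 0 (Z(r, l) = 2*0 = 0)
y(41)/(-4260 + Z(-28, -134)) - 14514/Y(31, -168) = -136/(-4260 + 0) - 14514/31 = -136/(-4260) - 14514*1/31 = -136*(-1/4260) - 14514/31 = 34/1065 - 14514/31 = -15456356/33015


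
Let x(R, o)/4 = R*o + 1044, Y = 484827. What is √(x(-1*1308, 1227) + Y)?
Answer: I*√5930661 ≈ 2435.3*I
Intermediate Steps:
x(R, o) = 4176 + 4*R*o (x(R, o) = 4*(R*o + 1044) = 4*(1044 + R*o) = 4176 + 4*R*o)
√(x(-1*1308, 1227) + Y) = √((4176 + 4*(-1*1308)*1227) + 484827) = √((4176 + 4*(-1308)*1227) + 484827) = √((4176 - 6419664) + 484827) = √(-6415488 + 484827) = √(-5930661) = I*√5930661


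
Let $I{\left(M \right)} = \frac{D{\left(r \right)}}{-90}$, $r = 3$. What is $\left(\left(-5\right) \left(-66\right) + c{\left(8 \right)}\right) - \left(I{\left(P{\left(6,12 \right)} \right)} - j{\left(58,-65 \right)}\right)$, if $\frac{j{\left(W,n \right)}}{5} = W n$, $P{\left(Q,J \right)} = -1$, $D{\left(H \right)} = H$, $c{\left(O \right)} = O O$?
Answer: $- \frac{553679}{30} \approx -18456.0$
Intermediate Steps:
$c{\left(O \right)} = O^{2}$
$I{\left(M \right)} = - \frac{1}{30}$ ($I{\left(M \right)} = \frac{3}{-90} = 3 \left(- \frac{1}{90}\right) = - \frac{1}{30}$)
$j{\left(W,n \right)} = 5 W n$
$\left(\left(-5\right) \left(-66\right) + c{\left(8 \right)}\right) - \left(I{\left(P{\left(6,12 \right)} \right)} - j{\left(58,-65 \right)}\right) = \left(\left(-5\right) \left(-66\right) + 8^{2}\right) - \left(- \frac{1}{30} - 5 \cdot 58 \left(-65\right)\right) = \left(330 + 64\right) - \left(- \frac{1}{30} - -18850\right) = 394 - \left(- \frac{1}{30} + 18850\right) = 394 - \frac{565499}{30} = - \frac{553679}{30}$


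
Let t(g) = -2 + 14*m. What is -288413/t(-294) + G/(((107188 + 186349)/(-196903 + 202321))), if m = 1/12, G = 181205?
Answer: 512868164136/1467685 ≈ 3.4944e+5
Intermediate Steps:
m = 1/12 ≈ 0.083333
t(g) = -⅚ (t(g) = -2 + 14*(1/12) = -2 + 7/6 = -⅚)
-288413/t(-294) + G/(((107188 + 186349)/(-196903 + 202321))) = -288413/(-⅚) + 181205/(((107188 + 186349)/(-196903 + 202321))) = -288413*(-6/5) + 181205/((293537/5418)) = 1730478/5 + 181205/((293537*(1/5418))) = 1730478/5 + 181205/(293537/5418) = 1730478/5 + 181205*(5418/293537) = 1730478/5 + 981768690/293537 = 512868164136/1467685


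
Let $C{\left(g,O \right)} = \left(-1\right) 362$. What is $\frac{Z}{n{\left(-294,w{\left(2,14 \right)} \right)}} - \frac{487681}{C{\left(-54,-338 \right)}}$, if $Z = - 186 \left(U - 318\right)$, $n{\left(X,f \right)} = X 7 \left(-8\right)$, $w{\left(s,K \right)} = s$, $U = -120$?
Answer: $\frac{335777975}{248332} \approx 1352.1$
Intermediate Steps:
$C{\left(g,O \right)} = -362$
$n{\left(X,f \right)} = - 56 X$ ($n{\left(X,f \right)} = 7 X \left(-8\right) = - 56 X$)
$Z = 81468$ ($Z = - 186 \left(-120 - 318\right) = \left(-186\right) \left(-438\right) = 81468$)
$\frac{Z}{n{\left(-294,w{\left(2,14 \right)} \right)}} - \frac{487681}{C{\left(-54,-338 \right)}} = \frac{81468}{\left(-56\right) \left(-294\right)} - \frac{487681}{-362} = \frac{81468}{16464} - - \frac{487681}{362} = 81468 \cdot \frac{1}{16464} + \frac{487681}{362} = \frac{6789}{1372} + \frac{487681}{362} = \frac{335777975}{248332}$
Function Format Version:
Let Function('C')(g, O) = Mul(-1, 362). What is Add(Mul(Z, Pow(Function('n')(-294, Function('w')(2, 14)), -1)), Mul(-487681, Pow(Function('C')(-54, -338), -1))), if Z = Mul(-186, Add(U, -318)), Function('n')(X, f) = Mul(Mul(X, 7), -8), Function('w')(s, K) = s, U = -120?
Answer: Rational(335777975, 248332) ≈ 1352.1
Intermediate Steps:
Function('C')(g, O) = -362
Function('n')(X, f) = Mul(-56, X) (Function('n')(X, f) = Mul(Mul(7, X), -8) = Mul(-56, X))
Z = 81468 (Z = Mul(-186, Add(-120, -318)) = Mul(-186, -438) = 81468)
Add(Mul(Z, Pow(Function('n')(-294, Function('w')(2, 14)), -1)), Mul(-487681, Pow(Function('C')(-54, -338), -1))) = Add(Mul(81468, Pow(Mul(-56, -294), -1)), Mul(-487681, Pow(-362, -1))) = Add(Mul(81468, Pow(16464, -1)), Mul(-487681, Rational(-1, 362))) = Add(Mul(81468, Rational(1, 16464)), Rational(487681, 362)) = Add(Rational(6789, 1372), Rational(487681, 362)) = Rational(335777975, 248332)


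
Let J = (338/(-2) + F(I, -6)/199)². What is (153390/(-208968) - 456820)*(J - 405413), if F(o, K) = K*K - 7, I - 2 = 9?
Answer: 237469619558367517725/1379223628 ≈ 1.7218e+11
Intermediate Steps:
I = 11 (I = 2 + 9 = 11)
F(o, K) = -7 + K² (F(o, K) = K² - 7 = -7 + K²)
J = 1129094404/39601 (J = (338/(-2) + (-7 + (-6)²)/199)² = (338*(-½) + (-7 + 36)*(1/199))² = (-169 + 29*(1/199))² = (-169 + 29/199)² = (-33602/199)² = 1129094404/39601 ≈ 28512.)
(153390/(-208968) - 456820)*(J - 405413) = (153390/(-208968) - 456820)*(1129094404/39601 - 405413) = (153390*(-1/208968) - 456820)*(-14925665809/39601) = (-25565/34828 - 456820)*(-14925665809/39601) = -15910152525/34828*(-14925665809/39601) = 237469619558367517725/1379223628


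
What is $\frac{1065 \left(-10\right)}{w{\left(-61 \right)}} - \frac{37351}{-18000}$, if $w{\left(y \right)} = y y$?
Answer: $- \frac{52716929}{66978000} \approx -0.78708$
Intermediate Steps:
$w{\left(y \right)} = y^{2}$
$\frac{1065 \left(-10\right)}{w{\left(-61 \right)}} - \frac{37351}{-18000} = \frac{1065 \left(-10\right)}{\left(-61\right)^{2}} - \frac{37351}{-18000} = - \frac{10650}{3721} - - \frac{37351}{18000} = \left(-10650\right) \frac{1}{3721} + \frac{37351}{18000} = - \frac{10650}{3721} + \frac{37351}{18000} = - \frac{52716929}{66978000}$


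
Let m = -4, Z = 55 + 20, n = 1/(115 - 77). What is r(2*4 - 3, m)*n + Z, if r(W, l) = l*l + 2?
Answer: 1434/19 ≈ 75.474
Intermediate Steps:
n = 1/38 ≈ 0.026316
Z = 75
r(W, l) = 2 + l² (r(W, l) = l² + 2 = 2 + l²)
r(2*4 - 3, m)*n + Z = (2 + (-4)²)*(1/38) + 75 = (2 + 16)*(1/38) + 75 = 18*(1/38) + 75 = 9/19 + 75 = 1434/19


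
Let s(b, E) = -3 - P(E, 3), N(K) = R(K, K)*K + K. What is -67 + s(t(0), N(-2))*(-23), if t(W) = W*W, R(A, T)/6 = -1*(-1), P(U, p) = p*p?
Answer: 209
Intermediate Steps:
P(U, p) = p²
R(A, T) = 6 (R(A, T) = 6*(-1*(-1)) = 6*1 = 6)
t(W) = W²
N(K) = 7*K (N(K) = 6*K + K = 7*K)
s(b, E) = -12 (s(b, E) = -3 - 1*3² = -3 - 1*9 = -3 - 9 = -12)
-67 + s(t(0), N(-2))*(-23) = -67 - 12*(-23) = -67 + 276 = 209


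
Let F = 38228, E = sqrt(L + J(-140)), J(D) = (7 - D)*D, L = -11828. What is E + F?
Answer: 38228 + 2*I*sqrt(8102) ≈ 38228.0 + 180.02*I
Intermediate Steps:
J(D) = D*(7 - D)
E = 2*I*sqrt(8102) (E = sqrt(-11828 - 140*(7 - 1*(-140))) = sqrt(-11828 - 140*(7 + 140)) = sqrt(-11828 - 140*147) = sqrt(-11828 - 20580) = sqrt(-32408) = 2*I*sqrt(8102) ≈ 180.02*I)
E + F = 2*I*sqrt(8102) + 38228 = 38228 + 2*I*sqrt(8102)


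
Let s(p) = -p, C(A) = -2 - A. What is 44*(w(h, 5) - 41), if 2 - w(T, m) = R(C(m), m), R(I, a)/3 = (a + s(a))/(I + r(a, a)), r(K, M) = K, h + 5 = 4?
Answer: -1716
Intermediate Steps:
h = -1 (h = -5 + 4 = -1)
R(I, a) = 0 (R(I, a) = 3*((a - a)/(I + a)) = 3*(0/(I + a)) = 3*0 = 0)
w(T, m) = 2 (w(T, m) = 2 - 1*0 = 2 + 0 = 2)
44*(w(h, 5) - 41) = 44*(2 - 41) = 44*(-39) = -1716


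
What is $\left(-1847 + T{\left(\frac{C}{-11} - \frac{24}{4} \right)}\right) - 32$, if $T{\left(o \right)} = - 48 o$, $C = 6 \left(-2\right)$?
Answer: $- \frac{18077}{11} \approx -1643.4$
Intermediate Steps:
$C = -12$
$\left(-1847 + T{\left(\frac{C}{-11} - \frac{24}{4} \right)}\right) - 32 = \left(-1847 - 48 \left(- \frac{12}{-11} - \frac{24}{4}\right)\right) - 32 = \left(-1847 - 48 \left(\left(-12\right) \left(- \frac{1}{11}\right) - 6\right)\right) + \left(-498 + 466\right) = \left(-1847 - 48 \left(\frac{12}{11} - 6\right)\right) - 32 = \left(-1847 - - \frac{2592}{11}\right) - 32 = \left(-1847 + \frac{2592}{11}\right) - 32 = - \frac{17725}{11} - 32 = - \frac{18077}{11}$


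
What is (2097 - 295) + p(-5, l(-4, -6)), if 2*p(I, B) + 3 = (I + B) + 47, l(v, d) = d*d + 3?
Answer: 1841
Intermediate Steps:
l(v, d) = 3 + d² (l(v, d) = d² + 3 = 3 + d²)
p(I, B) = 22 + B/2 + I/2 (p(I, B) = -3/2 + ((I + B) + 47)/2 = -3/2 + ((B + I) + 47)/2 = -3/2 + (47 + B + I)/2 = -3/2 + (47/2 + B/2 + I/2) = 22 + B/2 + I/2)
(2097 - 295) + p(-5, l(-4, -6)) = (2097 - 295) + (22 + (3 + (-6)²)/2 + (½)*(-5)) = 1802 + (22 + (3 + 36)/2 - 5/2) = 1802 + (22 + (½)*39 - 5/2) = 1802 + (22 + 39/2 - 5/2) = 1802 + 39 = 1841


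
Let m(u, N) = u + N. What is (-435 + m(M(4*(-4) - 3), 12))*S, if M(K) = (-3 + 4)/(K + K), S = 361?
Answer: -305425/2 ≈ -1.5271e+5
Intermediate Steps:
M(K) = 1/(2*K)
m(u, N) = N + u
(-435 + m(M(4*(-4) - 3), 12))*S = (-435 + (12 + 1/(2*(4*(-4) - 3))))*361 = (-435 + (12 + 1/(2*(-16 - 3))))*361 = (-435 + (12 + (1/2)/(-19)))*361 = (-435 + (12 + (1/2)*(-1/19)))*361 = (-435 + (12 - 1/38))*361 = (-435 + 455/38)*361 = -16075/38*361 = -305425/2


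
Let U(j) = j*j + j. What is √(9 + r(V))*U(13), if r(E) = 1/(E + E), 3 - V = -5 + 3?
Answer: 91*√910/5 ≈ 549.03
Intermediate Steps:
V = 5 (V = 3 - (-5 + 3) = 3 - 1*(-2) = 3 + 2 = 5)
r(E) = 1/(2*E)
U(j) = j + j² (U(j) = j² + j = j + j²)
√(9 + r(V))*U(13) = √(9 + (½)/5)*(13*(1 + 13)) = √(9 + (½)*(⅕))*(13*14) = √(9 + ⅒)*182 = √(91/10)*182 = (√910/10)*182 = 91*√910/5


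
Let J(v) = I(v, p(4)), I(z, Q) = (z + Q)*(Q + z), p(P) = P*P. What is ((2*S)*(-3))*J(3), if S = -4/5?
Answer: 8664/5 ≈ 1732.8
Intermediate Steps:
p(P) = P**2
S = -4/5 (S = -4*1/5 = -4/5 ≈ -0.80000)
I(z, Q) = (Q + z)**2 (I(z, Q) = (Q + z)*(Q + z) = (Q + z)**2)
J(v) = (16 + v)**2 (J(v) = (4**2 + v)**2 = (16 + v)**2)
((2*S)*(-3))*J(3) = ((2*(-4/5))*(-3))*(16 + 3)**2 = -8/5*(-3)*19**2 = (24/5)*361 = 8664/5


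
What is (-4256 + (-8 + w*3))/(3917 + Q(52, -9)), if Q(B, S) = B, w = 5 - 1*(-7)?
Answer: -604/567 ≈ -1.0653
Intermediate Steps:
w = 12 (w = 5 + 7 = 12)
(-4256 + (-8 + w*3))/(3917 + Q(52, -9)) = (-4256 + (-8 + 12*3))/(3917 + 52) = (-4256 + (-8 + 36))/3969 = (-4256 + 28)*(1/3969) = -4228*1/3969 = -604/567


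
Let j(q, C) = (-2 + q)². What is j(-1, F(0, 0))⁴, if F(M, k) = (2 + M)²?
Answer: 6561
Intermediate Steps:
j(-1, F(0, 0))⁴ = ((-2 - 1)²)⁴ = ((-3)²)⁴ = 9⁴ = 6561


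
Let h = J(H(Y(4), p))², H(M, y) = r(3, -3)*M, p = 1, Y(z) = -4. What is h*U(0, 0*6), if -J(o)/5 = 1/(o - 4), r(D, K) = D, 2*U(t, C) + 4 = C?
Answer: -25/128 ≈ -0.19531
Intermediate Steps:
U(t, C) = -2 + C/2
H(M, y) = 3*M
J(o) = -5/(-4 + o) (J(o) = -5/(o - 4) = -5/(-4 + o))
h = 25/256 (h = (-5/(-4 + 3*(-4)))² = (-5/(-4 - 12))² = (-5/(-16))² = (-5*(-1/16))² = (5/16)² = 25/256 ≈ 0.097656)
h*U(0, 0*6) = 25*(-2 + (0*6)/2)/256 = 25*(-2 + (½)*0)/256 = 25*(-2 + 0)/256 = (25/256)*(-2) = -25/128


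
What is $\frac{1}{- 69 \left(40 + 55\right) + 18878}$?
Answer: $\frac{1}{12323} \approx 8.1149 \cdot 10^{-5}$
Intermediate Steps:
$\frac{1}{- 69 \left(40 + 55\right) + 18878} = \frac{1}{\left(-69\right) 95 + 18878} = \frac{1}{-6555 + 18878} = \frac{1}{12323}$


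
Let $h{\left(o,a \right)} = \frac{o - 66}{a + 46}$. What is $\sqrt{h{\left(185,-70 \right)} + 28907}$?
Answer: $\frac{\sqrt{4161894}}{12} \approx 170.01$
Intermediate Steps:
$h{\left(o,a \right)} = \frac{-66 + o}{46 + a}$
$\sqrt{h{\left(185,-70 \right)} + 28907} = \sqrt{\frac{-66 + 185}{46 - 70} + 28907} = \sqrt{\frac{1}{-24} \cdot 119 + 28907} = \sqrt{\left(- \frac{1}{24}\right) 119 + 28907} = \sqrt{- \frac{119}{24} + 28907} = \sqrt{\frac{693649}{24}} = \frac{\sqrt{4161894}}{12}$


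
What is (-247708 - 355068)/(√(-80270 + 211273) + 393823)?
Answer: -118693526324/77548212163 + 301388*√131003/77548212163 ≈ -1.5292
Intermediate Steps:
(-247708 - 355068)/(√(-80270 + 211273) + 393823) = -602776/(√131003 + 393823) = -602776/(393823 + √131003)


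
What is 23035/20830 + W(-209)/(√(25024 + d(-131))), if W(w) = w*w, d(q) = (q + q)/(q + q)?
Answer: 4607/4166 + 3971*√1001/455 ≈ 277.23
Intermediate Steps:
d(q) = 1 (d(q) = (2*q)/((2*q)) = (2*q)*(1/(2*q)) = 1)
W(w) = w²
23035/20830 + W(-209)/(√(25024 + d(-131))) = 23035/20830 + (-209)²/(√(25024 + 1)) = 23035*(1/20830) + 43681/(√25025) = 4607/4166 + 43681/((5*√1001)) = 4607/4166 + 43681*(√1001/5005) = 4607/4166 + 3971*√1001/455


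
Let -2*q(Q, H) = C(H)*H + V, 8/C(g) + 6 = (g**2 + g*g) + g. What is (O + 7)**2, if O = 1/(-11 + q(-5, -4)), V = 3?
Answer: 3207681/67081 ≈ 47.818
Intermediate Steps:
C(g) = 8/(-6 + g + 2*g**2) (C(g) = 8/(-6 + ((g**2 + g*g) + g)) = 8/(-6 + ((g**2 + g**2) + g)) = 8/(-6 + (2*g**2 + g)) = 8/(-6 + (g + 2*g**2)) = 8/(-6 + g + 2*g**2))
q(Q, H) = -3/2 - 4*H/(-6 + H + 2*H**2) (q(Q, H) = -((8/(-6 + H + 2*H**2))*H + 3)/2 = -(8*H/(-6 + H + 2*H**2) + 3)/2 = -(3 + 8*H/(-6 + H + 2*H**2))/2 = -3/2 - 4*H/(-6 + H + 2*H**2))
O = -22/259 (O = 1/(-11 + (18 - 11*(-4) - 6*(-4)**2)/(2*(-6 - 4 + 2*(-4)**2))) = 1/(-11 + (18 + 44 - 6*16)/(2*(-6 - 4 + 2*16))) = 1/(-11 + (18 + 44 - 96)/(2*(-6 - 4 + 32))) = 1/(-11 + (1/2)*(-34)/22) = 1/(-11 + (1/2)*(1/22)*(-34)) = 1/(-11 - 17/22) = 1/(-259/22) = -22/259 ≈ -0.084942)
(O + 7)**2 = (-22/259 + 7)**2 = (1791/259)**2 = 3207681/67081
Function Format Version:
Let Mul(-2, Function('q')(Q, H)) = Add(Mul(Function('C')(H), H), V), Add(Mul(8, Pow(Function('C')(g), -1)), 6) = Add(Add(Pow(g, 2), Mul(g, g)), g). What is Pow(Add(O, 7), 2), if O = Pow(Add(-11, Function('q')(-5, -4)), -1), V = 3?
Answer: Rational(3207681, 67081) ≈ 47.818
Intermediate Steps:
Function('C')(g) = Mul(8, Pow(Add(-6, g, Mul(2, Pow(g, 2))), -1)) (Function('C')(g) = Mul(8, Pow(Add(-6, Add(Add(Pow(g, 2), Mul(g, g)), g)), -1)) = Mul(8, Pow(Add(-6, Add(Add(Pow(g, 2), Pow(g, 2)), g)), -1)) = Mul(8, Pow(Add(-6, Add(Mul(2, Pow(g, 2)), g)), -1)) = Mul(8, Pow(Add(-6, Add(g, Mul(2, Pow(g, 2)))), -1)) = Mul(8, Pow(Add(-6, g, Mul(2, Pow(g, 2))), -1)))
Function('q')(Q, H) = Add(Rational(-3, 2), Mul(-4, H, Pow(Add(-6, H, Mul(2, Pow(H, 2))), -1))) (Function('q')(Q, H) = Mul(Rational(-1, 2), Add(Mul(Mul(8, Pow(Add(-6, H, Mul(2, Pow(H, 2))), -1)), H), 3)) = Mul(Rational(-1, 2), Add(Mul(8, H, Pow(Add(-6, H, Mul(2, Pow(H, 2))), -1)), 3)) = Mul(Rational(-1, 2), Add(3, Mul(8, H, Pow(Add(-6, H, Mul(2, Pow(H, 2))), -1)))) = Add(Rational(-3, 2), Mul(-4, H, Pow(Add(-6, H, Mul(2, Pow(H, 2))), -1))))
O = Rational(-22, 259) (O = Pow(Add(-11, Mul(Rational(1, 2), Pow(Add(-6, -4, Mul(2, Pow(-4, 2))), -1), Add(18, Mul(-11, -4), Mul(-6, Pow(-4, 2))))), -1) = Pow(Add(-11, Mul(Rational(1, 2), Pow(Add(-6, -4, Mul(2, 16)), -1), Add(18, 44, Mul(-6, 16)))), -1) = Pow(Add(-11, Mul(Rational(1, 2), Pow(Add(-6, -4, 32), -1), Add(18, 44, -96))), -1) = Pow(Add(-11, Mul(Rational(1, 2), Pow(22, -1), -34)), -1) = Pow(Add(-11, Mul(Rational(1, 2), Rational(1, 22), -34)), -1) = Pow(Add(-11, Rational(-17, 22)), -1) = Pow(Rational(-259, 22), -1) = Rational(-22, 259) ≈ -0.084942)
Pow(Add(O, 7), 2) = Pow(Add(Rational(-22, 259), 7), 2) = Pow(Rational(1791, 259), 2) = Rational(3207681, 67081)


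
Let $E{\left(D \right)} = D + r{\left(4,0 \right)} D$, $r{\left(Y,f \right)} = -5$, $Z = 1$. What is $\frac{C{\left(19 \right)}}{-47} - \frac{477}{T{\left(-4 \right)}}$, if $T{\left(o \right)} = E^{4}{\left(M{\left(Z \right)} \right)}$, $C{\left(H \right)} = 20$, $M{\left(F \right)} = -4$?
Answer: $- \frac{1333139}{3080192} \approx -0.43281$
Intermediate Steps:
$E{\left(D \right)} = - 4 D$ ($E{\left(D \right)} = D - 5 D = - 4 D$)
$T{\left(o \right)} = 65536$ ($T{\left(o \right)} = \left(\left(-4\right) \left(-4\right)\right)^{4} = 16^{4} = 65536$)
$\frac{C{\left(19 \right)}}{-47} - \frac{477}{T{\left(-4 \right)}} = \frac{20}{-47} - \frac{477}{65536} = 20 \left(- \frac{1}{47}\right) - \frac{477}{65536} = - \frac{20}{47} - \frac{477}{65536} = - \frac{1333139}{3080192}$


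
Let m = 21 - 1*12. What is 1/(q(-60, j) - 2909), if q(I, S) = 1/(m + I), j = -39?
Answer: -51/148360 ≈ -0.00034376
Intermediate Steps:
m = 9 (m = 21 - 12 = 9)
q(I, S) = 1/(9 + I)
1/(q(-60, j) - 2909) = 1/(1/(9 - 60) - 2909) = 1/(1/(-51) - 2909) = 1/(-1/51 - 2909) = 1/(-148360/51) = -51/148360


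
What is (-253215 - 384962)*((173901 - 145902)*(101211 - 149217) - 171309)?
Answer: 857895790874631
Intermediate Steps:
(-253215 - 384962)*((173901 - 145902)*(101211 - 149217) - 171309) = -638177*(27999*(-48006) - 171309) = -638177*(-1344119994 - 171309) = -638177*(-1344291303) = 857895790874631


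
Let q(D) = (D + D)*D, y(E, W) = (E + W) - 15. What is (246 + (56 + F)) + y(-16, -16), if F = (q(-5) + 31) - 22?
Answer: 314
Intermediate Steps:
y(E, W) = -15 + E + W
q(D) = 2*D**2 (q(D) = (2*D)*D = 2*D**2)
F = 59 (F = (2*(-5)**2 + 31) - 22 = (2*25 + 31) - 22 = (50 + 31) - 22 = 81 - 22 = 59)
(246 + (56 + F)) + y(-16, -16) = (246 + (56 + 59)) + (-15 - 16 - 16) = (246 + 115) - 47 = 361 - 47 = 314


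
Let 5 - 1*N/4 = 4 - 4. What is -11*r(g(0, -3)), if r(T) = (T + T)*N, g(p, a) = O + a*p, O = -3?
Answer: 1320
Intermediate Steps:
g(p, a) = -3 + a*p
N = 20 (N = 20 - 4*(4 - 4) = 20 - 4*0 = 20 + 0 = 20)
r(T) = 40*T (r(T) = (T + T)*20 = (2*T)*20 = 40*T)
-11*r(g(0, -3)) = -440*(-3 - 3*0) = -440*(-3 + 0) = -440*(-3) = -11*(-120) = 1320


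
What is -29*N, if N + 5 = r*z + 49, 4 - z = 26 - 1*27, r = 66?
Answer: -10846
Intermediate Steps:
z = 5 (z = 4 - (26 - 1*27) = 4 - (26 - 27) = 4 - 1*(-1) = 4 + 1 = 5)
N = 374 (N = -5 + (66*5 + 49) = -5 + (330 + 49) = -5 + 379 = 374)
-29*N = -29*374 = -10846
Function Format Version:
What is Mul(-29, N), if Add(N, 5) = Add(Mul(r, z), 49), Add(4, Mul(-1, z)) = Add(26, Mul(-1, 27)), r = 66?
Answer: -10846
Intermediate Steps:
z = 5 (z = Add(4, Mul(-1, Add(26, Mul(-1, 27)))) = Add(4, Mul(-1, Add(26, -27))) = Add(4, Mul(-1, -1)) = Add(4, 1) = 5)
N = 374 (N = Add(-5, Add(Mul(66, 5), 49)) = Add(-5, Add(330, 49)) = Add(-5, 379) = 374)
Mul(-29, N) = Mul(-29, 374) = -10846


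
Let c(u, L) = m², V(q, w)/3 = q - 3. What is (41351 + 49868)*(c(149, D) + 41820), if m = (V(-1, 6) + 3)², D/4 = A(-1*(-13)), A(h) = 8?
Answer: 4413266439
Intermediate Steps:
V(q, w) = -9 + 3*q (V(q, w) = 3*(q - 3) = 3*(-3 + q) = -9 + 3*q)
D = 32 (D = 4*8 = 32)
m = 81 (m = ((-9 + 3*(-1)) + 3)² = ((-9 - 3) + 3)² = (-12 + 3)² = (-9)² = 81)
c(u, L) = 6561 (c(u, L) = 81² = 6561)
(41351 + 49868)*(c(149, D) + 41820) = (41351 + 49868)*(6561 + 41820) = 91219*48381 = 4413266439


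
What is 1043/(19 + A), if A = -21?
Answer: -1043/2 ≈ -521.50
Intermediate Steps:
1043/(19 + A) = 1043/(19 - 21) = 1043/(-2) = -½*1043 = -1043/2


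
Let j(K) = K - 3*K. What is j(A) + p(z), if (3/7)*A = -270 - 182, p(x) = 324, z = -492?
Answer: 7300/3 ≈ 2433.3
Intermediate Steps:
A = -3164/3 (A = 7*(-270 - 182)/3 = (7/3)*(-452) = -3164/3 ≈ -1054.7)
j(K) = -2*K
j(A) + p(z) = -2*(-3164/3) + 324 = 6328/3 + 324 = 7300/3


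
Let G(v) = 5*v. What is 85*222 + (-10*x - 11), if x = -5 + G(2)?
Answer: 18809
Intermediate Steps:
x = 5 (x = -5 + 5*2 = -5 + 10 = 5)
85*222 + (-10*x - 11) = 85*222 + (-10*5 - 11) = 18870 + (-50 - 11) = 18870 - 61 = 18809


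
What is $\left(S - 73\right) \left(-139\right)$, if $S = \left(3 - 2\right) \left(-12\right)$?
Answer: $11815$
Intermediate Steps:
$S = -12$ ($S = 1 \left(-12\right) = -12$)
$\left(S - 73\right) \left(-139\right) = \left(-12 - 73\right) \left(-139\right) = \left(-85\right) \left(-139\right) = 11815$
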